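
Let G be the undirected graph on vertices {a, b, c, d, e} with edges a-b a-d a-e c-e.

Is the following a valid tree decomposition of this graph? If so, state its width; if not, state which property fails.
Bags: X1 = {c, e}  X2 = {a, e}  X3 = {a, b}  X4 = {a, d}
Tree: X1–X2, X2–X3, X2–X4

Yes; width 1.

Every vertex of G appears in some bag (union = {a, b, c, d, e}); every edge is covered by a bag; and for each vertex v the set of bags containing v is connected in the bag tree. The decomposition is therefore valid. The largest bag has 2 vertices, so the width is 1.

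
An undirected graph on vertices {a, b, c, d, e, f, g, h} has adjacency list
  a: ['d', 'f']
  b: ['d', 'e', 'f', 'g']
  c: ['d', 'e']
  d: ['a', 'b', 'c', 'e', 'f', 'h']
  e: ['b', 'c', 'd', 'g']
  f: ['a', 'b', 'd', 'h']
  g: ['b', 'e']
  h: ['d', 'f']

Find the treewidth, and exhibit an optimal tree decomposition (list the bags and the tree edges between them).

Every bag has size at most 3, so the width is 3 − 1 = 2 and tw(G) ≤ 2. For the lower bound, the 3 vertices {c, d, e} are pairwise adjacent, and any tree decomposition puts a clique entirely inside one bag — forcing width ≥ 2. Combining the bounds, tw(G) = 2.

Treewidth 2.
One optimal decomposition is:
Bags: B1 = {b, d, e}  B2 = {b, e, g}  B3 = {c, d, e}  B4 = {b, d, f}  B5 = {d, f, h}  B6 = {a, d, f}
Tree: B1–B2, B1–B3, B1–B4, B4–B5, B4–B6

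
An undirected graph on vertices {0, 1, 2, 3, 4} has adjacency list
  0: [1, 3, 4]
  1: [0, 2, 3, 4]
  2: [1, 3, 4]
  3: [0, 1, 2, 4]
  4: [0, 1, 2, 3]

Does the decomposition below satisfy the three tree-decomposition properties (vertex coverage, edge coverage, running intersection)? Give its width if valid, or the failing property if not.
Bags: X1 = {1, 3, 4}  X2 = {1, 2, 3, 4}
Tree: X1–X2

No — vertex 0 appears in no bag.

A tree decomposition must satisfy three properties: every vertex lies in some bag; for every edge, both endpoints lie together in some bag; and for every vertex, the bags containing it form a connected subtree. Here vertex 0 appears in no bag, so the decomposition is invalid.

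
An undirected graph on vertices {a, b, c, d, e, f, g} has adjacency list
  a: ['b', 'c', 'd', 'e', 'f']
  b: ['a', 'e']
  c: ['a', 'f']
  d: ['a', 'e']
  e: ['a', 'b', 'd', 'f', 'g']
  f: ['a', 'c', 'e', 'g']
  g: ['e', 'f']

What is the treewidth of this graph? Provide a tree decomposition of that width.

Treewidth 2.
One optimal decomposition is:
Bags: B1 = {a, e, f}  B2 = {a, b, e}  B3 = {a, d, e}  B4 = {e, f, g}  B5 = {a, c, f}
Tree: B1–B2, B2–B3, B1–B4, B1–B5

Every bag has size at most 3, so the width is 3 − 1 = 2 and tw(G) ≤ 2. On the other hand G contains the 3-clique {e, f, g}. A clique must lie in a single bag of any decomposition, so no decomposition can have width below 2. Therefore the treewidth is 2.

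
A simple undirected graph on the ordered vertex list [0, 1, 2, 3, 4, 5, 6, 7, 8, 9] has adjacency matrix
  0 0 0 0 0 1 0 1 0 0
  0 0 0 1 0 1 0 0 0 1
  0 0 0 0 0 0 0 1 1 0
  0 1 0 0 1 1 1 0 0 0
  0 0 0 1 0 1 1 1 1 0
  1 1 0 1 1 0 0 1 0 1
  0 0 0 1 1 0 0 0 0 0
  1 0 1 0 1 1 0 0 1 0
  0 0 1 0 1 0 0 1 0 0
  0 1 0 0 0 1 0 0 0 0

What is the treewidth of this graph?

A width-2 tree decomposition is:
Bags: B1 = {4, 5, 7}  B2 = {4, 7, 8}  B3 = {0, 5, 7}  B4 = {3, 4, 5}  B5 = {1, 3, 5}  B6 = {1, 5, 9}  B7 = {2, 7, 8}  B8 = {3, 4, 6}
Tree: B1–B2, B1–B3, B1–B4, B4–B5, B5–B6, B2–B7, B4–B8
The largest bag has 3 vertices, giving width 2; this decomposition certifies tw(G) ≤ 2. On the other hand G contains the 3-clique {2, 7, 8}. A clique must lie in a single bag of any decomposition, so no decomposition can have width below 2. The upper and lower bounds meet at 2, so that is the treewidth.

2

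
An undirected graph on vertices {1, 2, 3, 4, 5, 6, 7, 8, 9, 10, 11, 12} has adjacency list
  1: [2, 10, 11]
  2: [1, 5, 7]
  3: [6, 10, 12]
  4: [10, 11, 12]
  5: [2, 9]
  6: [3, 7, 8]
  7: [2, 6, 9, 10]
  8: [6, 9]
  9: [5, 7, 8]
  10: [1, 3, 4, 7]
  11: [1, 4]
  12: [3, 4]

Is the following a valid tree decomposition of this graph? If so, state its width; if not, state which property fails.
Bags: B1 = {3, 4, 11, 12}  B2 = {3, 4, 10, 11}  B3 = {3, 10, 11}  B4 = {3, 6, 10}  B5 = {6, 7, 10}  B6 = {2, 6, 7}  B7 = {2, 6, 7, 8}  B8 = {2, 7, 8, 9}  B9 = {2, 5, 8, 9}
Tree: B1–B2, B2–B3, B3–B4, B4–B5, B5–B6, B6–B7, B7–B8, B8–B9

A tree decomposition must satisfy three properties: every vertex lies in some bag; for every edge, both endpoints lie together in some bag; and for every vertex, the bags containing it form a connected subtree. Here vertex 1 appears in no bag, so the decomposition is invalid.

No — vertex 1 appears in no bag.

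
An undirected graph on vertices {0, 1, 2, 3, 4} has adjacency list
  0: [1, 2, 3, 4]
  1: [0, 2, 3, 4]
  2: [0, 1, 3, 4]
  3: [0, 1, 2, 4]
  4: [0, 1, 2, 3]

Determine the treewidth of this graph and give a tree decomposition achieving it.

Treewidth 4.
Bags: B1 = {0, 1, 2, 3, 4}
Tree: (single bag)

With just one bag of size 5, the width is 5 − 1 = 4, so tw(G) ≤ 4. For the lower bound, the 5 vertices {0, 1, 2, 3, 4} are pairwise adjacent, and any tree decomposition puts a clique entirely inside one bag — forcing width ≥ 4. Combining the bounds, tw(G) = 4.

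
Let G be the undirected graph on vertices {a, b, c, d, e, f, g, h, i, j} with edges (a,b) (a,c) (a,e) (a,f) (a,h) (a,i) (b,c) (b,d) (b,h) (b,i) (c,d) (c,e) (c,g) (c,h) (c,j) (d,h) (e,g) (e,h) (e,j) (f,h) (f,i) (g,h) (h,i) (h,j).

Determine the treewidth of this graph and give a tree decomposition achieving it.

Treewidth 3.
One optimal decomposition is:
Bags: B1 = {a, b, c, h}  B2 = {b, c, d, h}  B3 = {a, c, e, h}  B4 = {a, b, h, i}  B5 = {c, e, h, j}  B6 = {a, f, h, i}  B7 = {c, e, g, h}
Tree: B1–B2, B1–B3, B1–B4, B3–B5, B4–B6, B3–B7

Every bag has size at most 4, so the width is 4 − 1 = 3 and tw(G) ≤ 3. For the lower bound, the 4 vertices {b, c, d, h} are pairwise adjacent, and any tree decomposition puts a clique entirely inside one bag — forcing width ≥ 3. The upper and lower bounds meet at 3, so that is the treewidth.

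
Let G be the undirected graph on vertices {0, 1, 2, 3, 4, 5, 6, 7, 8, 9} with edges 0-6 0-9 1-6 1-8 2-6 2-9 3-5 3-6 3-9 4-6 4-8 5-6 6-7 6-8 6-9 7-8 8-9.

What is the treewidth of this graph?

A width-2 tree decomposition is:
Bags: B1 = {4, 6, 8}  B2 = {6, 8, 9}  B3 = {3, 6, 9}  B4 = {1, 6, 8}  B5 = {3, 5, 6}  B6 = {2, 6, 9}  B7 = {6, 7, 8}  B8 = {0, 6, 9}
Tree: B1–B2, B2–B3, B2–B4, B3–B5, B2–B6, B1–B7, B6–B8
Each bag holds 3 vertices, so the decomposition has width 2, which upper-bounds the treewidth. For the lower bound, the 3 vertices {0, 6, 9} are pairwise adjacent, and any tree decomposition puts a clique entirely inside one bag — forcing width ≥ 2. Combining the bounds, tw(G) = 2.

2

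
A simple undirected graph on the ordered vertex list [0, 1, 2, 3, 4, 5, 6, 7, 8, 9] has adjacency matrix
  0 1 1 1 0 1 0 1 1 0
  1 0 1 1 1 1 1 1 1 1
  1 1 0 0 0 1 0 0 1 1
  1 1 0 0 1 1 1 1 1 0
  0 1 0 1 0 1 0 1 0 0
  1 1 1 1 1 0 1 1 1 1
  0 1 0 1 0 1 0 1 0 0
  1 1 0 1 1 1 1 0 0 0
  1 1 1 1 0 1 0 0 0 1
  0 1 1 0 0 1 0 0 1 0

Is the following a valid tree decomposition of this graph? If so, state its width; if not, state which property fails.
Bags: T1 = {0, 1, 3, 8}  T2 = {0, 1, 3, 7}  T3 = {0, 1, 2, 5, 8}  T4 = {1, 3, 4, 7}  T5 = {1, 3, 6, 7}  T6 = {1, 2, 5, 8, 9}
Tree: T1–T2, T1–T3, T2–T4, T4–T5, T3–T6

No — edge (5,3) lies in no bag.

A tree decomposition must satisfy three properties: every vertex lies in some bag; for every edge, both endpoints lie together in some bag; and for every vertex, the bags containing it form a connected subtree. Here edge (5,3) lies in no bag, so the decomposition is invalid.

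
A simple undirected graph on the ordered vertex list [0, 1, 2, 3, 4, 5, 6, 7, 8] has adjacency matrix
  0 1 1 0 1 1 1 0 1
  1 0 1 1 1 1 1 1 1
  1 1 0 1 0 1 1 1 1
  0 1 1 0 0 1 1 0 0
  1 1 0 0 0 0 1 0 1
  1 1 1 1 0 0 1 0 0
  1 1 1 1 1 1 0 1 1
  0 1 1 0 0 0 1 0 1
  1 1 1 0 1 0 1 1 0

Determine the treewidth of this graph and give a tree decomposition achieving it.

Every bag has size at most 5, so the width is 5 − 1 = 4 and tw(G) ≤ 4. On the other hand G contains the 5-clique {0, 1, 2, 6, 8}. A clique must lie in a single bag of any decomposition, so no decomposition can have width below 4. Combining the bounds, tw(G) = 4.

Treewidth 4.
Bags: B1 = {0, 1, 2, 6, 8}  B2 = {0, 1, 2, 5, 6}  B3 = {1, 2, 3, 5, 6}  B4 = {1, 2, 6, 7, 8}  B5 = {0, 1, 4, 6, 8}
Tree: B1–B2, B2–B3, B1–B4, B1–B5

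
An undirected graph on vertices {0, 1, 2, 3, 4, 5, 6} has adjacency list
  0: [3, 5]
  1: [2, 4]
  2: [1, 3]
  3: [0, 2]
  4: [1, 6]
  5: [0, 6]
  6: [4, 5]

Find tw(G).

A width-2 tree decomposition is:
Bags: B1 = {1, 2, 4}  B2 = {2, 3, 4}  B3 = {0, 3, 4}  B4 = {0, 4, 5}  B5 = {4, 5, 6}
Tree: B1–B2, B2–B3, B3–B4, B4–B5
The largest bag has 3 vertices, giving width 2; this decomposition certifies tw(G) ≤ 2. The edges 4–1–2–3–0–5–6–4 form a cycle, so G is not a tree and its treewidth is at least 2. Hence tw(G) = 2 exactly.

2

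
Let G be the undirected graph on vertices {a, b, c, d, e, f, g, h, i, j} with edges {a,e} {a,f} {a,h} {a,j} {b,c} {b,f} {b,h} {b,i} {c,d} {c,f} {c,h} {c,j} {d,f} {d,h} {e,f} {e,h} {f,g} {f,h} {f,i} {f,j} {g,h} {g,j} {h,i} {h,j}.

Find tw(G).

3

A width-3 tree decomposition is:
Bags: B1 = {c, f, h, j}  B2 = {b, c, f, h}  B3 = {a, f, h, j}  B4 = {c, d, f, h}  B5 = {f, g, h, j}  B6 = {b, f, h, i}  B7 = {a, e, f, h}
Tree: B1–B2, B1–B3, B1–B4, B1–B5, B2–B6, B3–B7
The largest bag has 4 vertices, giving width 3; this decomposition certifies tw(G) ≤ 3. On the other hand G contains the 4-clique {f, g, h, j}. A clique must lie in a single bag of any decomposition, so no decomposition can have width below 3. The upper and lower bounds meet at 3, so that is the treewidth.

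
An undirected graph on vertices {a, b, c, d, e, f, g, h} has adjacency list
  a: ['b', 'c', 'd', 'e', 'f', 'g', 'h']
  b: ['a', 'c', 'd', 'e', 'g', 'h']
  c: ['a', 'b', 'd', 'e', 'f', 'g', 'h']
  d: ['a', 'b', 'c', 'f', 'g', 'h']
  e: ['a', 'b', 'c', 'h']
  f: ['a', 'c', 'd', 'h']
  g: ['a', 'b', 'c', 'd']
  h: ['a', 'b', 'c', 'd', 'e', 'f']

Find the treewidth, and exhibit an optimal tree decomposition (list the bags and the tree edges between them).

Treewidth 4.
One such decomposition:
Bags: B1 = {a, c, d, f, h}  B2 = {a, b, c, d, h}  B3 = {a, b, c, d, g}  B4 = {a, b, c, e, h}
Tree: B1–B2, B2–B3, B2–B4

Each bag holds 5 vertices, so the decomposition has width 4, which upper-bounds the treewidth. For the lower bound, the 5 vertices {a, b, c, d, g} are pairwise adjacent, and any tree decomposition puts a clique entirely inside one bag — forcing width ≥ 4. Hence tw(G) = 4 exactly.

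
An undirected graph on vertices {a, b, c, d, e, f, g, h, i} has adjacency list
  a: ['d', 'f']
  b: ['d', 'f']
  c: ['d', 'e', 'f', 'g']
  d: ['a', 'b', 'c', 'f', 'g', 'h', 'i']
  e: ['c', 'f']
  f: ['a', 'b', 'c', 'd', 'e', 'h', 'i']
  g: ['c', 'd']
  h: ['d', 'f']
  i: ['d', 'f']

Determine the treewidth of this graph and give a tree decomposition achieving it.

The largest bag has 3 vertices, giving width 2; this decomposition certifies tw(G) ≤ 2. For the lower bound, the 3 vertices {c, d, g} are pairwise adjacent, and any tree decomposition puts a clique entirely inside one bag — forcing width ≥ 2. The upper and lower bounds meet at 2, so that is the treewidth.

Treewidth 2.
One such decomposition:
Bags: B1 = {c, d, g}  B2 = {c, d, f}  B3 = {b, d, f}  B4 = {a, d, f}  B5 = {d, f, i}  B6 = {d, f, h}  B7 = {c, e, f}
Tree: B1–B2, B2–B3, B3–B4, B4–B5, B4–B6, B2–B7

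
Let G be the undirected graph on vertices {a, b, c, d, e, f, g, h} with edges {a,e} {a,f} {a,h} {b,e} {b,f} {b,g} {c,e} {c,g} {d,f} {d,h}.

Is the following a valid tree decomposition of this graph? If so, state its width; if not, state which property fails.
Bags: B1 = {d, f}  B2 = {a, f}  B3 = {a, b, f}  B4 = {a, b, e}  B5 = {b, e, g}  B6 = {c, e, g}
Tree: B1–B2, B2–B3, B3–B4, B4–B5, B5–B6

No — vertex h appears in no bag.

A tree decomposition must satisfy three properties: every vertex lies in some bag; for every edge, both endpoints lie together in some bag; and for every vertex, the bags containing it form a connected subtree. Here vertex h appears in no bag, so the decomposition is invalid.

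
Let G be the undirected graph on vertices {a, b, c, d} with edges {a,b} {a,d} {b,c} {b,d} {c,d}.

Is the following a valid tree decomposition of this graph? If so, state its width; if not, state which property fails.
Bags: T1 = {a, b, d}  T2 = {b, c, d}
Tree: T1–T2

Every vertex of G appears in some bag (union = {a, b, c, d}); every edge is covered by a bag; and for each vertex v the set of bags containing v is connected in the bag tree. The decomposition is therefore valid. The largest bag has 3 vertices, so the width is 2.

Yes; width 2.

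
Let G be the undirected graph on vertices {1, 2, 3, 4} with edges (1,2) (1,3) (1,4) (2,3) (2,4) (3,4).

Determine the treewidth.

3

A width-3 tree decomposition is:
Bags: B1 = {1, 2, 3, 4}
Tree: (single bag)
A single bag containing all 4 vertices is trivially a valid decomposition of width 3. Conversely, {1, 2, 3, 4} is a clique of size 4, and the vertices of any clique must share a bag in every tree decomposition; so some bag has ≥ 4 vertices and tw(G) ≥ 3. Hence tw(G) = 3 exactly.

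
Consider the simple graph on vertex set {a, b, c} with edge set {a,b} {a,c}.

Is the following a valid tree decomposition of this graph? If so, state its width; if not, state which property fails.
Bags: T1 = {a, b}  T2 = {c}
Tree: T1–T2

A tree decomposition must satisfy three properties: every vertex lies in some bag; for every edge, both endpoints lie together in some bag; and for every vertex, the bags containing it form a connected subtree. Here edge (a,c) lies in no bag, so the decomposition is invalid.

No — edge (a,c) lies in no bag.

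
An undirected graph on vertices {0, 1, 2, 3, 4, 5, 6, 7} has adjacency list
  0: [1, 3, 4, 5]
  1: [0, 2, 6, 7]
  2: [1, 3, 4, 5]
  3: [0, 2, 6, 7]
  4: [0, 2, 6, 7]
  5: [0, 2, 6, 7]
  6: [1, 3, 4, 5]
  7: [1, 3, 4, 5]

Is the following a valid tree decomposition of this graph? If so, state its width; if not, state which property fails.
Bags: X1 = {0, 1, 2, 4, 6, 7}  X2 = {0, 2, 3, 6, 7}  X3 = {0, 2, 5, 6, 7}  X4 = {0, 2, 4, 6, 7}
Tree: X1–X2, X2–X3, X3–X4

A tree decomposition must satisfy three properties: every vertex lies in some bag; for every edge, both endpoints lie together in some bag; and for every vertex, the bags containing it form a connected subtree. Here bags containing vertex 4 are not connected in the tree, so the decomposition is invalid.

No — bags containing vertex 4 are not connected in the tree.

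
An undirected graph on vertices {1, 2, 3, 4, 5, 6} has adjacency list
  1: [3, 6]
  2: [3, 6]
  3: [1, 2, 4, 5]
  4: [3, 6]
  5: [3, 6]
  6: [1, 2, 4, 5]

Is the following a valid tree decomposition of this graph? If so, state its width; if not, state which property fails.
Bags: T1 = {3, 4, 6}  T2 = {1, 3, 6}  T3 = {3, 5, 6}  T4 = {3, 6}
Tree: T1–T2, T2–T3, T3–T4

A tree decomposition must satisfy three properties: every vertex lies in some bag; for every edge, both endpoints lie together in some bag; and for every vertex, the bags containing it form a connected subtree. Here vertex 2 appears in no bag, so the decomposition is invalid.

No — vertex 2 appears in no bag.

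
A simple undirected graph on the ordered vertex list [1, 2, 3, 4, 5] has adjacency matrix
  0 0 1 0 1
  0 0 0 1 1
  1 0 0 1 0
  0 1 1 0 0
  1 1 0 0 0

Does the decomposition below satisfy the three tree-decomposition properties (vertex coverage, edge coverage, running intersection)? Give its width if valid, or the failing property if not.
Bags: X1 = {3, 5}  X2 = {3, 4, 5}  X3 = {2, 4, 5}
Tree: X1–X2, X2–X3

A tree decomposition must satisfy three properties: every vertex lies in some bag; for every edge, both endpoints lie together in some bag; and for every vertex, the bags containing it form a connected subtree. Here vertex 1 appears in no bag, so the decomposition is invalid.

No — vertex 1 appears in no bag.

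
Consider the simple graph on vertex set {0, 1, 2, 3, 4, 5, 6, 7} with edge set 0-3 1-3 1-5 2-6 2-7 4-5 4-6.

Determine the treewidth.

1

A width-1 tree decomposition is:
Bags: B1 = {0, 3}  B2 = {1, 3}  B3 = {1, 5}  B4 = {4, 5}  B5 = {4, 6}  B6 = {2, 6}  B7 = {2, 7}
Tree: B1–B2, B2–B3, B3–B4, B4–B5, B5–B6, B6–B7
Each bag holds 2 vertices, so the decomposition has width 1, which upper-bounds the treewidth. Since G has at least one edge (e.g. 0–3), it is not an edgeless graph, so tw(G) ≥ 1. Hence tw(G) = 1 exactly.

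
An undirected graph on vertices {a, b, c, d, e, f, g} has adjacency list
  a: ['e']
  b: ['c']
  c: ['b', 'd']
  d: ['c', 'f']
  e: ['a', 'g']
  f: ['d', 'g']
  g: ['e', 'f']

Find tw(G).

A width-1 tree decomposition is:
Bags: B1 = {a, e}  B2 = {e, g}  B3 = {f, g}  B4 = {d, f}  B5 = {c, d}  B6 = {b, c}
Tree: B1–B2, B2–B3, B3–B4, B4–B5, B5–B6
The largest bag has 2 vertices, giving width 1; this decomposition certifies tw(G) ≤ 1. Any graph with an edge has treewidth ≥ 1, and G has the edge a–e. The upper and lower bounds meet at 1, so that is the treewidth.

1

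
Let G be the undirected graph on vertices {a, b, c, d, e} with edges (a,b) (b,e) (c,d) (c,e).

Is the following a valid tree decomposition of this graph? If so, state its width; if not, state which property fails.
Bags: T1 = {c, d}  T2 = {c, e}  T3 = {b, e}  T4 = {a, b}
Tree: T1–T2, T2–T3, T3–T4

Checking the three conditions: (i) the bags cover all of {a, b, c, d, e}; (ii) for each edge, some bag contains both endpoints; (iii) the bags containing any fixed vertex form a subtree. All hold, so the decomposition is valid with width 2 − 1 = 1.

Yes; width 1.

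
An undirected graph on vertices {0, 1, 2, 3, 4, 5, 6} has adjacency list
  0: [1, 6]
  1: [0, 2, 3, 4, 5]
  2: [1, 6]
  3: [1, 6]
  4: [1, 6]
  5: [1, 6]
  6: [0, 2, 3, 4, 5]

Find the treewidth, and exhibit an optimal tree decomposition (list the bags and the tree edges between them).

Each bag holds 3 vertices, so the decomposition has width 2, which upper-bounds the treewidth. For the lower bound, G contains the cycle 1–5–6–4–1, so G is not a forest; only forests have treewidth ≤ 1, hence tw(G) ≥ 2. Hence tw(G) = 2 exactly.

Treewidth 2.
One optimal decomposition is:
Bags: B1 = {1, 5, 6}  B2 = {1, 4, 6}  B3 = {0, 1, 6}  B4 = {1, 3, 6}  B5 = {1, 2, 6}
Tree: B1–B2, B2–B3, B3–B4, B4–B5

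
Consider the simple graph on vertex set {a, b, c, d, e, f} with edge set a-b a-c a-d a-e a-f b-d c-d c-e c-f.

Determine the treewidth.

2

A width-2 tree decomposition is:
Bags: B1 = {a, b, d}  B2 = {a, c, d}  B3 = {a, c, e}  B4 = {a, c, f}
Tree: B1–B2, B2–B3, B3–B4
The largest bag has 3 vertices, giving width 2; this decomposition certifies tw(G) ≤ 2. On the other hand G contains the 3-clique {a, c, d}. A clique must lie in a single bag of any decomposition, so no decomposition can have width below 2. Combining the bounds, tw(G) = 2.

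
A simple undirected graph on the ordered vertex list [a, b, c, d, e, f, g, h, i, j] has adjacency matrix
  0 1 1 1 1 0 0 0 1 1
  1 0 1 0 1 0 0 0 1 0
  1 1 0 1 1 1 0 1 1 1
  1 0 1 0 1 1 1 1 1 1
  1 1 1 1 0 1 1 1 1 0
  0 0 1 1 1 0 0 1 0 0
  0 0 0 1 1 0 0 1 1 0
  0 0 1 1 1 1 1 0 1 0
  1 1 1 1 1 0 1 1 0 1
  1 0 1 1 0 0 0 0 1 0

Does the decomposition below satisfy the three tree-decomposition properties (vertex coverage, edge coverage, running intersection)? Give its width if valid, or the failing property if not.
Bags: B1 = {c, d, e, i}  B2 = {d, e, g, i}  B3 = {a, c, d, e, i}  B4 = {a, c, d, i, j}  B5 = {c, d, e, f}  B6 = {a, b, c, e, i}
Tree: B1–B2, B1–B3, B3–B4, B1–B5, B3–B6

A tree decomposition must satisfy three properties: every vertex lies in some bag; for every edge, both endpoints lie together in some bag; and for every vertex, the bags containing it form a connected subtree. Here vertex h appears in no bag, so the decomposition is invalid.

No — vertex h appears in no bag.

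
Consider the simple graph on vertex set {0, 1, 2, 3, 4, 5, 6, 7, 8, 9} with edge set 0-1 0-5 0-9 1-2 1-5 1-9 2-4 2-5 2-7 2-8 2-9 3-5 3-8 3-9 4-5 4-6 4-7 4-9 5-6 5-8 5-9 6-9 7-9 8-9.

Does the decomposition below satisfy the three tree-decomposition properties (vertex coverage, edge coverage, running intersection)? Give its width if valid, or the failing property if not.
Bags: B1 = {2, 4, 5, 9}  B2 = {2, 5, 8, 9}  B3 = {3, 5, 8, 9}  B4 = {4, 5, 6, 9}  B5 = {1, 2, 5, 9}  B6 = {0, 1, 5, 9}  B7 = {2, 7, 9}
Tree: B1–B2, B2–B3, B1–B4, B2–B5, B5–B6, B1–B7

A tree decomposition must satisfy three properties: every vertex lies in some bag; for every edge, both endpoints lie together in some bag; and for every vertex, the bags containing it form a connected subtree. Here edge (4,7) lies in no bag, so the decomposition is invalid.

No — edge (4,7) lies in no bag.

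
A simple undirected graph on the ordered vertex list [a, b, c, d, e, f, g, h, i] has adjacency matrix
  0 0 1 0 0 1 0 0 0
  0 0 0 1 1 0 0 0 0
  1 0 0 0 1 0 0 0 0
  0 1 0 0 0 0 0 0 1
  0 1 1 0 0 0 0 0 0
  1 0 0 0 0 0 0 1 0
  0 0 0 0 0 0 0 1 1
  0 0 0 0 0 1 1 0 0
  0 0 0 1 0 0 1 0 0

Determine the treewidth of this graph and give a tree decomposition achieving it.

Treewidth 2.
Bags: B1 = {f, g, h}  B2 = {f, g, i}  B3 = {d, f, i}  B4 = {b, d, f}  B5 = {b, e, f}  B6 = {c, e, f}  B7 = {a, c, f}
Tree: B1–B2, B2–B3, B3–B4, B4–B5, B5–B6, B6–B7

The largest bag has 3 vertices, giving width 2; this decomposition certifies tw(G) ≤ 2. Since f–h–g–i–d–b–e–c–a–f is a cycle in G, G is not acyclic. Forests are exactly the graphs of treewidth ≤ 1, so tw(G) ≥ 2. The upper and lower bounds meet at 2, so that is the treewidth.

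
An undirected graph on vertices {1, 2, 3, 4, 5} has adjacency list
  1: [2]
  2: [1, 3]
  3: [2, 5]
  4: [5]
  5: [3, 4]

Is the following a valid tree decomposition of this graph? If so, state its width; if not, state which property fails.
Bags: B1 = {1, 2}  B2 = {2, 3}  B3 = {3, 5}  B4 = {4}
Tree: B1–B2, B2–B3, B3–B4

A tree decomposition must satisfy three properties: every vertex lies in some bag; for every edge, both endpoints lie together in some bag; and for every vertex, the bags containing it form a connected subtree. Here edge (5,4) lies in no bag, so the decomposition is invalid.

No — edge (5,4) lies in no bag.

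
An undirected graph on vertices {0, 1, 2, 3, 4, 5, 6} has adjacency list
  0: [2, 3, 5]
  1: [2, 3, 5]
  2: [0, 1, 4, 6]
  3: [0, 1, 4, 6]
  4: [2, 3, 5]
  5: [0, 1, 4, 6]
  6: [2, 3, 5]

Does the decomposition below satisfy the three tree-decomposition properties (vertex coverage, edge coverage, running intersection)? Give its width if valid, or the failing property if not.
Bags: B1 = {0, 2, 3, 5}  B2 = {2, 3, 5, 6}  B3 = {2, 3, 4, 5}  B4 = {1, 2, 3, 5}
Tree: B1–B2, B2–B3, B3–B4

Yes; width 3.

Every vertex of G appears in some bag (union = {0, 1, 2, 3, 4, 5, 6}); every edge is covered by a bag; and for each vertex v the set of bags containing v is connected in the bag tree. The decomposition is therefore valid. The largest bag has 4 vertices, so the width is 3.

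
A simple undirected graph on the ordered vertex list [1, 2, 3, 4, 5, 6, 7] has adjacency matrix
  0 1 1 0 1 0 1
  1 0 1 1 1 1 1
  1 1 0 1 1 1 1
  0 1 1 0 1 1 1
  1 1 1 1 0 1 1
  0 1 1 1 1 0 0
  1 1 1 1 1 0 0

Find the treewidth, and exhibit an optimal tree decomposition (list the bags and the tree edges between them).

The largest bag has 5 vertices, giving width 4; this decomposition certifies tw(G) ≤ 4. Conversely, {1, 2, 3, 5, 7} is a clique of size 5, and the vertices of any clique must share a bag in every tree decomposition; so some bag has ≥ 5 vertices and tw(G) ≥ 4. The upper and lower bounds meet at 4, so that is the treewidth.

Treewidth 4.
Bags: B1 = {2, 3, 4, 5, 7}  B2 = {2, 3, 4, 5, 6}  B3 = {1, 2, 3, 5, 7}
Tree: B1–B2, B1–B3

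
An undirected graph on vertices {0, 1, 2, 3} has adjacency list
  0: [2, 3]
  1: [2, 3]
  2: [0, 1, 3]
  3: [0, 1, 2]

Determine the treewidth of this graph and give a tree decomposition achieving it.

The largest bag has 3 vertices, giving width 2; this decomposition certifies tw(G) ≤ 2. For the lower bound, the 3 vertices {0, 2, 3} are pairwise adjacent, and any tree decomposition puts a clique entirely inside one bag — forcing width ≥ 2. The upper and lower bounds meet at 2, so that is the treewidth.

Treewidth 2.
Bags: B1 = {0, 2, 3}  B2 = {1, 2, 3}
Tree: B1–B2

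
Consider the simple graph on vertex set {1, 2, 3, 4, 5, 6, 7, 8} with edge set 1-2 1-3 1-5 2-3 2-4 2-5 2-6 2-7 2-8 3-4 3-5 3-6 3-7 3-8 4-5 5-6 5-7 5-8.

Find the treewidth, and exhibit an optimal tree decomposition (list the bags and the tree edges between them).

Treewidth 3.
One such decomposition:
Bags: B1 = {2, 3, 4, 5}  B2 = {1, 2, 3, 5}  B3 = {2, 3, 5, 7}  B4 = {2, 3, 5, 8}  B5 = {2, 3, 5, 6}
Tree: B1–B2, B1–B3, B2–B4, B2–B5

The largest bag has 4 vertices, giving width 3; this decomposition certifies tw(G) ≤ 3. For the lower bound, the 4 vertices {1, 2, 3, 5} are pairwise adjacent, and any tree decomposition puts a clique entirely inside one bag — forcing width ≥ 3. Therefore the treewidth is 3.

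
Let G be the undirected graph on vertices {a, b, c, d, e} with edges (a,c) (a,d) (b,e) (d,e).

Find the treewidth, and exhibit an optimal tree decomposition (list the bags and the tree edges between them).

Each bag holds 2 vertices, so the decomposition has width 1, which upper-bounds the treewidth. G has an edge, so its treewidth is at least 1. Therefore the treewidth is 1.

Treewidth 1.
One such decomposition:
Bags: B1 = {a, c}  B2 = {a, d}  B3 = {d, e}  B4 = {b, e}
Tree: B1–B2, B2–B3, B3–B4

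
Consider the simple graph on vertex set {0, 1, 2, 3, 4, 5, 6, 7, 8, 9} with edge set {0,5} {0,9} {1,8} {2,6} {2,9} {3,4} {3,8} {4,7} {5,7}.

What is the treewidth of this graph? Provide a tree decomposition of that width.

Every bag has size at most 2, so the width is 2 − 1 = 1 and tw(G) ≤ 1. Any graph with an edge has treewidth ≥ 1, and G has the edge 1–8. Hence tw(G) = 1 exactly.

Treewidth 1.
Bags: B1 = {1, 8}  B2 = {3, 8}  B3 = {3, 4}  B4 = {4, 7}  B5 = {5, 7}  B6 = {0, 5}  B7 = {0, 9}  B8 = {2, 9}  B9 = {2, 6}
Tree: B1–B2, B2–B3, B3–B4, B4–B5, B5–B6, B6–B7, B7–B8, B8–B9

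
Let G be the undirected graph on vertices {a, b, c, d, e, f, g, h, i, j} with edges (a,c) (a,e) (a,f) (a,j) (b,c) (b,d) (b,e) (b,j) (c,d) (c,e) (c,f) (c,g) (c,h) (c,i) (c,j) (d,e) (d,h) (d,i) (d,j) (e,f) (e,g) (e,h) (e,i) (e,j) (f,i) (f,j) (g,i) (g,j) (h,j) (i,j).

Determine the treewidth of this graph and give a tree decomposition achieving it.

The largest bag has 5 vertices, giving width 4; this decomposition certifies tw(G) ≤ 4. For the lower bound, the 5 vertices {c, d, e, h, j} are pairwise adjacent, and any tree decomposition puts a clique entirely inside one bag — forcing width ≥ 4. Therefore the treewidth is 4.

Treewidth 4.
Bags: B1 = {c, d, e, i, j}  B2 = {c, d, e, h, j}  B3 = {c, e, g, i, j}  B4 = {c, e, f, i, j}  B5 = {a, c, e, f, j}  B6 = {b, c, d, e, j}
Tree: B1–B2, B1–B3, B3–B4, B4–B5, B2–B6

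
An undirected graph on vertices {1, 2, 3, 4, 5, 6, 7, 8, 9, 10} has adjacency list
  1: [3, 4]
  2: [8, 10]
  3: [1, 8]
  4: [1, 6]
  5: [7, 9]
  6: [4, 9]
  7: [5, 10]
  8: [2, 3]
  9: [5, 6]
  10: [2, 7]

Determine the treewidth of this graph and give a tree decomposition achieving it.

The largest bag has 3 vertices, giving width 2; this decomposition certifies tw(G) ≤ 2. Since 4–1–3–8–2–10–7–5–9–6–4 is a cycle in G, G is not acyclic. Forests are exactly the graphs of treewidth ≤ 1, so tw(G) ≥ 2. Combining the bounds, tw(G) = 2.

Treewidth 2.
Bags: B1 = {1, 3, 4}  B2 = {3, 4, 8}  B3 = {2, 4, 8}  B4 = {2, 4, 10}  B5 = {4, 7, 10}  B6 = {4, 5, 7}  B7 = {4, 5, 9}  B8 = {4, 6, 9}
Tree: B1–B2, B2–B3, B3–B4, B4–B5, B5–B6, B6–B7, B7–B8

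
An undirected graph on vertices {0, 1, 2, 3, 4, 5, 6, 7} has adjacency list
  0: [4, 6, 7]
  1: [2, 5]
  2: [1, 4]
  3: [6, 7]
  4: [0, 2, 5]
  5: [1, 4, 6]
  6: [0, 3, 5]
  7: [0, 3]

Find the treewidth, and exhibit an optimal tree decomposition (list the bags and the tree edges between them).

Every bag has size at most 3, so the width is 3 − 1 = 2 and tw(G) ≤ 2. Since 1–2–4–5–1 is a cycle in G, G is not acyclic. Forests are exactly the graphs of treewidth ≤ 1, so tw(G) ≥ 2. Combining the bounds, tw(G) = 2.

Treewidth 2.
One such decomposition:
Bags: B1 = {1, 2, 5}  B2 = {2, 4, 5}  B3 = {4, 5, 6}  B4 = {0, 4, 6}  B5 = {0, 3, 6}  B6 = {0, 3, 7}
Tree: B1–B2, B2–B3, B3–B4, B4–B5, B5–B6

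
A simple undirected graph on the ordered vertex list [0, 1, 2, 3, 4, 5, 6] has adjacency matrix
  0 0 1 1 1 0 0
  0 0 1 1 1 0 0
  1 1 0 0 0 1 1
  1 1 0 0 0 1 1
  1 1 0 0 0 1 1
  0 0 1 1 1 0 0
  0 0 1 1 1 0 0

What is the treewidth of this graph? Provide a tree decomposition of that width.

Each bag holds 4 vertices, so the decomposition has width 3, which upper-bounds the treewidth. For the lower bound: the 4 vertex sets {3,6}, {1,4}, {2}, {0} are disjoint, each induces a connected subgraph, and every pair is joined by at least one edge of G. Contracting each set to a single vertex therefore yields K_{4} as a minor, and since treewidth is minor-monotone, tw(G) ≥ tw(K_{4}) = 3. Hence tw(G) = 3 exactly.

Treewidth 3.
Bags: B1 = {2, 3, 4, 6}  B2 = {1, 2, 3, 4}  B3 = {0, 2, 3, 4}  B4 = {2, 3, 4, 5}
Tree: B1–B2, B2–B3, B3–B4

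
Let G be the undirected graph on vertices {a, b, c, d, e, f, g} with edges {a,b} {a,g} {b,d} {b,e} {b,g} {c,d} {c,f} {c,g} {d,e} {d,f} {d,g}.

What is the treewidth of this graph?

A width-2 tree decomposition is:
Bags: B1 = {c, d, g}  B2 = {c, d, f}  B3 = {b, d, g}  B4 = {a, b, g}  B5 = {b, d, e}
Tree: B1–B2, B1–B3, B3–B4, B3–B5
Each bag holds 3 vertices, so the decomposition has width 2, which upper-bounds the treewidth. On the other hand G contains the 3-clique {c, d, g}. A clique must lie in a single bag of any decomposition, so no decomposition can have width below 2. Combining the bounds, tw(G) = 2.

2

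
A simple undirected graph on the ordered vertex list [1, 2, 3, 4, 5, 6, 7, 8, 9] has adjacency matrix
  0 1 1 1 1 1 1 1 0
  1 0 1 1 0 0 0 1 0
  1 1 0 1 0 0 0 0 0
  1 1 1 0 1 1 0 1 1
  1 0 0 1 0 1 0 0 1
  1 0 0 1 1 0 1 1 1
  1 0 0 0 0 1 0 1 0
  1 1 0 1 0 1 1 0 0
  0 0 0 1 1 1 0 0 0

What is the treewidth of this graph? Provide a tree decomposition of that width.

Every bag has size at most 4, so the width is 4 − 1 = 3 and tw(G) ≤ 3. On the other hand G contains the 4-clique {1, 2, 4, 8}. A clique must lie in a single bag of any decomposition, so no decomposition can have width below 3. Therefore the treewidth is 3.

Treewidth 3.
Bags: B1 = {1, 2, 3, 4}  B2 = {1, 2, 4, 8}  B3 = {1, 4, 6, 8}  B4 = {1, 4, 5, 6}  B5 = {1, 6, 7, 8}  B6 = {4, 5, 6, 9}
Tree: B1–B2, B2–B3, B3–B4, B3–B5, B4–B6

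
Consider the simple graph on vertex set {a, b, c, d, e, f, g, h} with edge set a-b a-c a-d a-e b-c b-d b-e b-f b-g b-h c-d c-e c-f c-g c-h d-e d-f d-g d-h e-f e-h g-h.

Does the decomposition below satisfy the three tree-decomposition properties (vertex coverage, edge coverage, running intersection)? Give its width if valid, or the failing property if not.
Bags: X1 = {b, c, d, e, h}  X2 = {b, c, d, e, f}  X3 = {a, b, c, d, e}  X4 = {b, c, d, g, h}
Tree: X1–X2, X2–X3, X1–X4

Every vertex of G appears in some bag (union = {a, b, c, d, e, f, g, h}); every edge is covered by a bag; and for each vertex v the set of bags containing v is connected in the bag tree. The decomposition is therefore valid. The largest bag has 5 vertices, so the width is 4.

Yes; width 4.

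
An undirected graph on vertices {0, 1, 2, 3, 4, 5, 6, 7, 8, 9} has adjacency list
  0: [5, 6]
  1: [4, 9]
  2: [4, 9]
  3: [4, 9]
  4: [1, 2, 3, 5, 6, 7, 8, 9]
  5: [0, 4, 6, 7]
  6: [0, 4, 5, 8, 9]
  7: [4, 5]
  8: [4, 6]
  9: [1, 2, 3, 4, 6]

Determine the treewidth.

A width-2 tree decomposition is:
Bags: B1 = {4, 6, 9}  B2 = {4, 5, 6}  B3 = {0, 5, 6}  B4 = {3, 4, 9}  B5 = {4, 6, 8}  B6 = {4, 5, 7}  B7 = {2, 4, 9}  B8 = {1, 4, 9}
Tree: B1–B2, B2–B3, B1–B4, B1–B5, B2–B6, B4–B7, B7–B8
The largest bag has 3 vertices, giving width 2; this decomposition certifies tw(G) ≤ 2. Conversely, {0, 5, 6} is a clique of size 3, and the vertices of any clique must share a bag in every tree decomposition; so some bag has ≥ 3 vertices and tw(G) ≥ 2. Combining the bounds, tw(G) = 2.

2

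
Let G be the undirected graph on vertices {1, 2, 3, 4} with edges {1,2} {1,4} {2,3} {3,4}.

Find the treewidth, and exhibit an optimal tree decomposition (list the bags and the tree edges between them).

Treewidth 2.
One optimal decomposition is:
Bags: B1 = {1, 3, 4}  B2 = {1, 2, 3}
Tree: B1–B2

Every bag has size at most 3, so the width is 3 − 1 = 2 and tw(G) ≤ 2. Since 3–4–1–2–3 is a cycle in G, G is not acyclic. Forests are exactly the graphs of treewidth ≤ 1, so tw(G) ≥ 2. Combining the bounds, tw(G) = 2.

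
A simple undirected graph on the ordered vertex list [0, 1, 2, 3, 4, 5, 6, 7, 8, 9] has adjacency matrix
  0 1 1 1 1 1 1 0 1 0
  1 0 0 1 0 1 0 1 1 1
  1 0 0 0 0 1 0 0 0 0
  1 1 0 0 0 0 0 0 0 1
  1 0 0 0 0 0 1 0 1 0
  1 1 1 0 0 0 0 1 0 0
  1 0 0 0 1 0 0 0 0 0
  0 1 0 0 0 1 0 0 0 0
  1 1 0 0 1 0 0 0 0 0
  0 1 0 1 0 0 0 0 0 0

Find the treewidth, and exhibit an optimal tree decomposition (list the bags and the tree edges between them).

The largest bag has 3 vertices, giving width 2; this decomposition certifies tw(G) ≤ 2. For the lower bound, the 3 vertices {0, 1, 8} are pairwise adjacent, and any tree decomposition puts a clique entirely inside one bag — forcing width ≥ 2. Combining the bounds, tw(G) = 2.

Treewidth 2.
One optimal decomposition is:
Bags: B1 = {1, 5, 7}  B2 = {0, 1, 5}  B3 = {0, 1, 8}  B4 = {0, 1, 3}  B5 = {0, 2, 5}  B6 = {1, 3, 9}  B7 = {0, 4, 8}  B8 = {0, 4, 6}
Tree: B1–B2, B2–B3, B2–B4, B2–B5, B4–B6, B3–B7, B7–B8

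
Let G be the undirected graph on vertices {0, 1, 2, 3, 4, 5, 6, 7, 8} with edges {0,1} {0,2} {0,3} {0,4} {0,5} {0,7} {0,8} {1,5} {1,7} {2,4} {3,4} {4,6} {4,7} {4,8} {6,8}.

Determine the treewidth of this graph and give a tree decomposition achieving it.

Treewidth 2.
One optimal decomposition is:
Bags: B1 = {0, 4, 7}  B2 = {0, 2, 4}  B3 = {0, 4, 8}  B4 = {0, 3, 4}  B5 = {0, 1, 7}  B6 = {4, 6, 8}  B7 = {0, 1, 5}
Tree: B1–B2, B2–B3, B2–B4, B1–B5, B3–B6, B5–B7

Every bag has size at most 3, so the width is 3 − 1 = 2 and tw(G) ≤ 2. On the other hand G contains the 3-clique {0, 1, 5}. A clique must lie in a single bag of any decomposition, so no decomposition can have width below 2. Combining the bounds, tw(G) = 2.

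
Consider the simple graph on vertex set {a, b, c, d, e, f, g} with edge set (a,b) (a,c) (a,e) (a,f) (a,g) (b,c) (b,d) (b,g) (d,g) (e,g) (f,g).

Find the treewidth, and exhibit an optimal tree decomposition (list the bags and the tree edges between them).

Each bag holds 3 vertices, so the decomposition has width 2, which upper-bounds the treewidth. Conversely, {b, d, g} is a clique of size 3, and the vertices of any clique must share a bag in every tree decomposition; so some bag has ≥ 3 vertices and tw(G) ≥ 2. Therefore the treewidth is 2.

Treewidth 2.
One optimal decomposition is:
Bags: B1 = {a, b, g}  B2 = {a, b, c}  B3 = {b, d, g}  B4 = {a, f, g}  B5 = {a, e, g}
Tree: B1–B2, B1–B3, B1–B4, B1–B5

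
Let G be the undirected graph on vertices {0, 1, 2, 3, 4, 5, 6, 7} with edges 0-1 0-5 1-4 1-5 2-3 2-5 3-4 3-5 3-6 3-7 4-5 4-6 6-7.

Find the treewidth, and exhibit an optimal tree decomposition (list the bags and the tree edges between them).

Treewidth 2.
Bags: B1 = {3, 4, 6}  B2 = {3, 4, 5}  B3 = {2, 3, 5}  B4 = {1, 4, 5}  B5 = {3, 6, 7}  B6 = {0, 1, 5}
Tree: B1–B2, B2–B3, B2–B4, B1–B5, B4–B6

The largest bag has 3 vertices, giving width 2; this decomposition certifies tw(G) ≤ 2. Conversely, {0, 1, 5} is a clique of size 3, and the vertices of any clique must share a bag in every tree decomposition; so some bag has ≥ 3 vertices and tw(G) ≥ 2. Therefore the treewidth is 2.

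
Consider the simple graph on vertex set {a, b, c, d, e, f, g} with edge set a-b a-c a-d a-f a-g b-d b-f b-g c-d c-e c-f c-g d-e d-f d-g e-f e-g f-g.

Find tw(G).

4

A width-4 tree decomposition is:
Bags: B1 = {c, d, e, f, g}  B2 = {a, c, d, f, g}  B3 = {a, b, d, f, g}
Tree: B1–B2, B2–B3
Each bag holds 5 vertices, so the decomposition has width 4, which upper-bounds the treewidth. Conversely, {c, d, e, f, g} is a clique of size 5, and the vertices of any clique must share a bag in every tree decomposition; so some bag has ≥ 5 vertices and tw(G) ≥ 4. Hence tw(G) = 4 exactly.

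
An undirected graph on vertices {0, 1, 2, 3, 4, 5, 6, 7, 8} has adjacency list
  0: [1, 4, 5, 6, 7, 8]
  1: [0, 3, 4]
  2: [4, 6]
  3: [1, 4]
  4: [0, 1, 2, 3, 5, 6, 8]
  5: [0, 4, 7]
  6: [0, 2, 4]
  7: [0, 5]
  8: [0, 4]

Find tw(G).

2

A width-2 tree decomposition is:
Bags: B1 = {0, 4, 8}  B2 = {0, 4, 6}  B3 = {0, 1, 4}  B4 = {2, 4, 6}  B5 = {0, 4, 5}  B6 = {1, 3, 4}  B7 = {0, 5, 7}
Tree: B1–B2, B1–B3, B2–B4, B2–B5, B3–B6, B5–B7
The largest bag has 3 vertices, giving width 2; this decomposition certifies tw(G) ≤ 2. For the lower bound, the 3 vertices {0, 4, 8} are pairwise adjacent, and any tree decomposition puts a clique entirely inside one bag — forcing width ≥ 2. Hence tw(G) = 2 exactly.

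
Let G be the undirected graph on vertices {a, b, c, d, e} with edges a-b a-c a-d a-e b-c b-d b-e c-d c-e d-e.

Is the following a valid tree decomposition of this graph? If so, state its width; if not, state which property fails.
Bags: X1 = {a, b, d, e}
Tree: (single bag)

No — vertex c appears in no bag.

A tree decomposition must satisfy three properties: every vertex lies in some bag; for every edge, both endpoints lie together in some bag; and for every vertex, the bags containing it form a connected subtree. Here vertex c appears in no bag, so the decomposition is invalid.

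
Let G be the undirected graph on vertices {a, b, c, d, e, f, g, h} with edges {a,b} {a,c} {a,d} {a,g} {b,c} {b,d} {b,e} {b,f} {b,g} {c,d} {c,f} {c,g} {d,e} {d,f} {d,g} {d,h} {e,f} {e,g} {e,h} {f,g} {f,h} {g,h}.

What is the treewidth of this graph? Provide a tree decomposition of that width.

The largest bag has 5 vertices, giving width 4; this decomposition certifies tw(G) ≤ 4. For the lower bound, the 5 vertices {a, b, c, d, g} are pairwise adjacent, and any tree decomposition puts a clique entirely inside one bag — forcing width ≥ 4. Hence tw(G) = 4 exactly.

Treewidth 4.
One such decomposition:
Bags: B1 = {b, c, d, f, g}  B2 = {a, b, c, d, g}  B3 = {b, d, e, f, g}  B4 = {d, e, f, g, h}
Tree: B1–B2, B1–B3, B3–B4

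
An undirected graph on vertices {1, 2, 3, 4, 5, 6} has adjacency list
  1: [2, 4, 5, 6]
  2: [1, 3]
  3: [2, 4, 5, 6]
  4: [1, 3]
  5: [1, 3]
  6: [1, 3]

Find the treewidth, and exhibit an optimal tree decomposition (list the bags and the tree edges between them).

Treewidth 2.
Bags: B1 = {1, 3, 4}  B2 = {1, 3, 5}  B3 = {1, 2, 3}  B4 = {1, 3, 6}
Tree: B1–B2, B2–B3, B3–B4

The largest bag has 3 vertices, giving width 2; this decomposition certifies tw(G) ≤ 2. Since 1–4–3–5–1 is a cycle in G, G is not acyclic. Forests are exactly the graphs of treewidth ≤ 1, so tw(G) ≥ 2. Combining the bounds, tw(G) = 2.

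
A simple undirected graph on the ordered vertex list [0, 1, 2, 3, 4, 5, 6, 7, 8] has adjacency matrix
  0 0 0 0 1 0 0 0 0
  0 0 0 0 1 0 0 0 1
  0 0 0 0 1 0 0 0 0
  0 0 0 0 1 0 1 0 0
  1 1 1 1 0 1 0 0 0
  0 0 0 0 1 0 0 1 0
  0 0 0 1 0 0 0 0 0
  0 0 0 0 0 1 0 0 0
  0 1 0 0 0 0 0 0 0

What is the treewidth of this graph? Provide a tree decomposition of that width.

Treewidth 1.
One such decomposition:
Bags: B1 = {3, 4}  B2 = {2, 4}  B3 = {4, 5}  B4 = {0, 4}  B5 = {3, 6}  B6 = {1, 4}  B7 = {5, 7}  B8 = {1, 8}
Tree: B1–B2, B1–B3, B2–B4, B1–B5, B3–B6, B3–B7, B6–B8

Every bag has size at most 2, so the width is 2 − 1 = 1 and tw(G) ≤ 1. Any graph with an edge has treewidth ≥ 1, and G has the edge 3–4. The upper and lower bounds meet at 1, so that is the treewidth.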